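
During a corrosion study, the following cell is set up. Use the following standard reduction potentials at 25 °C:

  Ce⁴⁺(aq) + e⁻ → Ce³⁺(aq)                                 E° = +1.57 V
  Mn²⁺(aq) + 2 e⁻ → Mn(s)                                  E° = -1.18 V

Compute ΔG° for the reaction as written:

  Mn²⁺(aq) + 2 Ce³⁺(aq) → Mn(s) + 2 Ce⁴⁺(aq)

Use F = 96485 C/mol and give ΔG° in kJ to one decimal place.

As written, Mn²⁺/Mn is reduced (cathode) and Ce⁴⁺/Ce³⁺ is oxidised (anode), so E°cell = (-1.18) − (+1.57) = -2.75 V.
Balancing electrons gives n = 2.
ΔG° = −nFE° = −(2)(96485)(-2.75) = 530,668 J = +530.7 kJ.

+530.7 kJ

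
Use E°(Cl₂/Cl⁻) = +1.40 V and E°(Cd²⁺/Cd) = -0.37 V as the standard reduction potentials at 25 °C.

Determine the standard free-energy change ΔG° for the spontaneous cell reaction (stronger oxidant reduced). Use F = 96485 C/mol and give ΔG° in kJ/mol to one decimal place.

-341.6 kJ/mol

Cl₂/Cl⁻ (E° = +1.40 V) is the cathode; Cd²⁺/Cd (E° = -0.37 V) is the anode, so E°cell = +1.77 V.
Balancing electrons gives n = 2 (lcm of 2 and 2).
ΔG° = −nFE° = −(2)(96485)(+1.77) = -341,557 J = -341.6 kJ/mol.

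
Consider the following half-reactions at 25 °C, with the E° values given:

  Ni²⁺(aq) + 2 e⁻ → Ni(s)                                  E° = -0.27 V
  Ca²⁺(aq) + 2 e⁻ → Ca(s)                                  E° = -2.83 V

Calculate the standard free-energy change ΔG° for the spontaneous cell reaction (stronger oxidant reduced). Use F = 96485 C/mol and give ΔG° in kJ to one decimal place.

Ni²⁺/Ni (E° = -0.27 V) is the cathode; Ca²⁺/Ca (E° = -2.83 V) is the anode, so E°cell = +2.56 V.
Balancing electrons gives n = 2 (lcm of 2 and 2).
ΔG° = −nFE° = −(2)(96485)(+2.56) = -494,003 J = -494.0 kJ.

-494.0 kJ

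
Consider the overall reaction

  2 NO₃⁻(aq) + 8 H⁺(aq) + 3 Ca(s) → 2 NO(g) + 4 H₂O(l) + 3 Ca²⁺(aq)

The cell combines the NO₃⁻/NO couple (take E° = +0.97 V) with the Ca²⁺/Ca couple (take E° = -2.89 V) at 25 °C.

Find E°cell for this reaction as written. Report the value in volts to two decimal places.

+3.86 V

The NO₃⁻/NO couple has the higher reduction potential, so it is the cathode; Ca²⁺/Ca is oxidised at the anode.
E°cell = E°(cathode) − E°(anode) = (+0.97) − (-2.89) = +3.86 V.
Since E°cell > 0, the reaction is spontaneous under standard conditions.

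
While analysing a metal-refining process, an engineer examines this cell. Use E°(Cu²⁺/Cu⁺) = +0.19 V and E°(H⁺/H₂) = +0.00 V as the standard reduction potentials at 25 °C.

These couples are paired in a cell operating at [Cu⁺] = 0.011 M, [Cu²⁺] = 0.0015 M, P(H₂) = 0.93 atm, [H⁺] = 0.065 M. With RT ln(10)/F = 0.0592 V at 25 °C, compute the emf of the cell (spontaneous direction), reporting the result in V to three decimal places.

+0.208 V

Cu²⁺/Cu⁺ is the cathode (higher E°), H⁺/H₂ the anode: E°cell = +0.19 − (+0.00) = +0.19 V, n = 2.
Overall: 2 Cu²⁺(aq) + H₂(g) → 2 Cu⁺(aq) + 2 H⁺(aq)
Q = [Cu⁺]^2·[H⁺]^2 / ([Cu²⁺]^2·P(H₂)); log Q = -0.612.
E = E° − (0.0592/n) log Q = +0.19 − (0.0592/2)(-0.612) = +0.208 V.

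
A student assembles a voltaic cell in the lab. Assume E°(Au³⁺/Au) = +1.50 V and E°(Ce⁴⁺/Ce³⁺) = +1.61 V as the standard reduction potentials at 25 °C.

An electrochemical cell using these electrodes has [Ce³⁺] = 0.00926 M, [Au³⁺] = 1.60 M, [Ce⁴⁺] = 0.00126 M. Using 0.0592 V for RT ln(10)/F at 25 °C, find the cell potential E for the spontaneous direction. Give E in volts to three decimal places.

Ce⁴⁺/Ce³⁺ is the cathode (higher E°), Au³⁺/Au the anode: E°cell = +1.61 − (+1.50) = +0.11 V, n = 3.
Overall: 3 Ce⁴⁺(aq) + Au(s) → 3 Ce³⁺(aq) + Au³⁺(aq)
Q = [Ce³⁺]^3·[Au³⁺] / ([Ce⁴⁺]^3); log Q = 2.803.
E = E° − (0.0592/n) log Q = +0.11 − (0.0592/3)(2.803) = +0.055 V.

+0.055 V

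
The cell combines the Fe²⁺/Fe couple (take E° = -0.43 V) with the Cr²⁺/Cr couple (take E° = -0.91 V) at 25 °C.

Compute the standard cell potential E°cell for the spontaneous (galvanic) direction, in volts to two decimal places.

The Fe²⁺/Fe couple has the higher reduction potential, so it is the cathode; Cr²⁺/Cr is oxidised at the anode.
E°cell = E°(cathode) − E°(anode) = (-0.43) − (-0.91) = +0.48 V.
Since E°cell > 0, the reaction is spontaneous under standard conditions.

+0.48 V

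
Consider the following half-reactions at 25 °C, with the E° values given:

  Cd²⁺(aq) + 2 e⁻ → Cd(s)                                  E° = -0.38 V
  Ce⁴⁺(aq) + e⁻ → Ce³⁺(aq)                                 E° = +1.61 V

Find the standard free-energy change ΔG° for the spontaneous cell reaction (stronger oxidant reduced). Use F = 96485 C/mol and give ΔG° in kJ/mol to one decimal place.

Ce⁴⁺/Ce³⁺ (E° = +1.61 V) is the cathode; Cd²⁺/Cd (E° = -0.38 V) is the anode, so E°cell = +1.99 V.
Balancing electrons gives n = 2 (lcm of 1 and 2).
ΔG° = −nFE° = −(2)(96485)(+1.99) = -384,010 J = -384.0 kJ/mol.

-384.0 kJ/mol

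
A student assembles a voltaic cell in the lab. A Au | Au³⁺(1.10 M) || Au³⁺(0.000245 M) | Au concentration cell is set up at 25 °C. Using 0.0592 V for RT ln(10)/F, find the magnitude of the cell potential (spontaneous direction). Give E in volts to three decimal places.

For a concentration cell E°cell = 0. The 1.10 M side is the cathode (reduction is favoured where [Au³⁺] is higher).
With n = 3, E = −(0.0592/3) log([Au³⁺]ₐₙ/[Au³⁺]꜀ₐₜ) = −(0.0592/3) log(0.000245/1.1) = −(0.0592/3)(-3.652) = +0.072 V.

+0.072 V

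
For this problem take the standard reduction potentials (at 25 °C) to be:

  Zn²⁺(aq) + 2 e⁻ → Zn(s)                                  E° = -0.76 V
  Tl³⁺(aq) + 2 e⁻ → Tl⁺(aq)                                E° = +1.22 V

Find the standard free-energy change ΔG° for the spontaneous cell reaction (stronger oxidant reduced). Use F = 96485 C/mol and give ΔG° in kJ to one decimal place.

-382.1 kJ

Tl³⁺/Tl⁺ (E° = +1.22 V) is the cathode; Zn²⁺/Zn (E° = -0.76 V) is the anode, so E°cell = +1.98 V.
Balancing electrons gives n = 2 (lcm of 2 and 2).
ΔG° = −nFE° = −(2)(96485)(+1.98) = -382,081 J = -382.1 kJ.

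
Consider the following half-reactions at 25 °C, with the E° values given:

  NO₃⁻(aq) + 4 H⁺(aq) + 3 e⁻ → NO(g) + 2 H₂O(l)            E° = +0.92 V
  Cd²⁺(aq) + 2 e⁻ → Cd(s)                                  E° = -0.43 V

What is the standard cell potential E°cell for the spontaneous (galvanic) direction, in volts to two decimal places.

The NO₃⁻/NO couple has the higher reduction potential, so it is the cathode; Cd²⁺/Cd is oxidised at the anode.
E°cell = E°(cathode) − E°(anode) = (+0.92) − (-0.43) = +1.35 V.

+1.35 V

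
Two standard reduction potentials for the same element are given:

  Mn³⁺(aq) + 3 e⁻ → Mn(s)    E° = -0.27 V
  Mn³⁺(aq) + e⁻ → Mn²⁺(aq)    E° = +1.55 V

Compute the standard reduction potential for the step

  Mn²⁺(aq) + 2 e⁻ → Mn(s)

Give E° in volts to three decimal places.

Sequential free energies add, so n₃E°₃ = n₁E°₁ + n₂E°₂.
With n₃ = 3, and the known step contributing 1×(+1.55) V, the unknown satisfies 2·E° = 3×(-0.27) − 1×(+1.55) = -2.360.
E° = -2.360 / 2 = -1.180 V.

-1.180 V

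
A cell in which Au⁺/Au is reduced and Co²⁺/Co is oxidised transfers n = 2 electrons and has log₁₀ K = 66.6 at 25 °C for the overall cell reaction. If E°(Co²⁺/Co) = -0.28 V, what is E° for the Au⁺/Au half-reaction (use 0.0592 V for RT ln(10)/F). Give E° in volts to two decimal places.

E°cell = (0.0592/n)·log K = (0.0592/2)(66.6) = +1.971 V.
Since Au⁺/Au is the cathode and Co²⁺/Co the anode, E°cell = E°(Au⁺/Au) − E°(Co²⁺/Co).
So E°(Au⁺/Au) = E°cell + E°(Co²⁺/Co) = +1.971 + (-0.28) = +1.69 V.

+1.69 V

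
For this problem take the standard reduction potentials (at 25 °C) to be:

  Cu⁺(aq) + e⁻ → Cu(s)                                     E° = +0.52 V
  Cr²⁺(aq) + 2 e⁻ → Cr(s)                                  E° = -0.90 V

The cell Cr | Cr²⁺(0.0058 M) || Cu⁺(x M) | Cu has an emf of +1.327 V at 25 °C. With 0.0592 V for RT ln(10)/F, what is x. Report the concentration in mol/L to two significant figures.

0.0020 M

Cu⁺/Cu is the cathode, Cr²⁺/Cr the anode: E°cell = +1.42 V, n = 2.
Overall reaction: 2 Cu⁺(aq) + Cr(s) → 2 Cu(s) + Cr²⁺(aq); Q = [Cr²⁺]^1/[Cu⁺]^2.
From E = E° − (0.0592/n) log Q: log Q = (E° − E)·n/0.0592 = (+1.42 − (+1.327))·2/0.0592 = 3.1419.
So 2·log[Cu⁺] = 1·log(0.0058) − log Q = -2.2366 − (3.1419) = -5.3785; log[Cu⁺] = -5.3785 / 2 = -2.6892; [Cu⁺] = 10^(-2.6892) ≈ 0.0020 M.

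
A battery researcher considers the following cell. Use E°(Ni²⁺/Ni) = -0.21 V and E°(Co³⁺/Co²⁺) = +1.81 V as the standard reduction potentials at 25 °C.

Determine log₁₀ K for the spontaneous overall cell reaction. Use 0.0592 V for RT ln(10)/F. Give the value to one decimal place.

68.2

Cathode: Co³⁺/Co²⁺; anode: Ni²⁺/Ni. E°cell = +2.02 V, n = 2.
log K = nE°cell / 0.0592 = (2)(+2.02) / 0.0592 = 68.2.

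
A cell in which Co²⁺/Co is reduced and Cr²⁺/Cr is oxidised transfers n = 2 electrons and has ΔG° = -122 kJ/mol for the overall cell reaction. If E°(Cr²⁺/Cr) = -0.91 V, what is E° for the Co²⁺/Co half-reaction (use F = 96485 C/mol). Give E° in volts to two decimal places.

E°cell = −ΔG°/(nF) = −(-122×10³)/((2)(96485)) = +0.632 V.
Since Co²⁺/Co is the cathode and Cr²⁺/Cr the anode, E°cell = E°(Co²⁺/Co) − E°(Cr²⁺/Cr).
So E°(Co²⁺/Co) = E°cell + E°(Cr²⁺/Cr) = +0.632 + (-0.91) = -0.28 V.

-0.28 V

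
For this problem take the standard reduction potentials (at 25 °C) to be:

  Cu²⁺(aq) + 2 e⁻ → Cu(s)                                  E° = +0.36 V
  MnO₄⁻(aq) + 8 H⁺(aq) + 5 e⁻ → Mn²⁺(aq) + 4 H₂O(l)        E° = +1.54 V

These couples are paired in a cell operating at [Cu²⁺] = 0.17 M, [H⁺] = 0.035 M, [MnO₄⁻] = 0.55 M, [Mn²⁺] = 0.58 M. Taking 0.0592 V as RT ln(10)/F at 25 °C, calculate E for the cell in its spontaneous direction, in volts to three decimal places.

MnO₄⁻/Mn²⁺ is the cathode (higher E°), Cu²⁺/Cu the anode: E°cell = +1.54 − (+0.36) = +1.18 V, n = 10.
Overall: 2 MnO₄⁻(aq) + 16 H⁺(aq) + 5 Cu(s) → 2 Mn²⁺(aq) + 8 H₂O(l) + 5 Cu²⁺(aq)
Q = [Mn²⁺]^2·[Cu²⁺]^5 / ([MnO₄⁻]^2·[H⁺]^16); log Q = 19.493.
E = E° − (0.0592/n) log Q = +1.18 − (0.0592/10)(19.493) = +1.065 V.

+1.065 V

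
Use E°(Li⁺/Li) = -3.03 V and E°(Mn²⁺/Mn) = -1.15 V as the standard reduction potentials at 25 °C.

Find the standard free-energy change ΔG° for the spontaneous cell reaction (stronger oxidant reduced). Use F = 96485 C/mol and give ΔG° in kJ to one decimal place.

Mn²⁺/Mn (E° = -1.15 V) is the cathode; Li⁺/Li (E° = -3.03 V) is the anode, so E°cell = +1.88 V.
Balancing electrons gives n = 2 (lcm of 2 and 1).
ΔG° = −nFE° = −(2)(96485)(+1.88) = -362,784 J = -362.8 kJ.

-362.8 kJ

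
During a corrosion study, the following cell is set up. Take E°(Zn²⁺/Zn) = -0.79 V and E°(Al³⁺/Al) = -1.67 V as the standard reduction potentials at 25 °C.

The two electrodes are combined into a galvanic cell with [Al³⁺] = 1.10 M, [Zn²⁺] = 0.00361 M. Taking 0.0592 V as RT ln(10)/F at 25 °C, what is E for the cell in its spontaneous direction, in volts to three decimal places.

+0.807 V

Zn²⁺/Zn is the cathode (higher E°), Al³⁺/Al the anode: E°cell = -0.79 − (-1.67) = +0.88 V, n = 6.
Overall: 3 Zn²⁺(aq) + 2 Al(s) → 3 Zn(s) + 2 Al³⁺(aq)
Q = [Al³⁺]^2 / ([Zn²⁺]^3); log Q = 7.410.
E = E° − (0.0592/n) log Q = +0.88 − (0.0592/6)(7.410) = +0.807 V.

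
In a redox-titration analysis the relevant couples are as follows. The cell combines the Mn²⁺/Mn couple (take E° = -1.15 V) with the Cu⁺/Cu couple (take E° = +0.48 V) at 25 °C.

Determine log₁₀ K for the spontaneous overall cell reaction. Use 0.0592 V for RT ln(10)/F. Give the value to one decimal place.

Cathode: Cu⁺/Cu; anode: Mn²⁺/Mn. E°cell = +1.63 V, n = 2.
log K = nE°cell / 0.0592 = (2)(+1.63) / 0.0592 = 55.1.

55.1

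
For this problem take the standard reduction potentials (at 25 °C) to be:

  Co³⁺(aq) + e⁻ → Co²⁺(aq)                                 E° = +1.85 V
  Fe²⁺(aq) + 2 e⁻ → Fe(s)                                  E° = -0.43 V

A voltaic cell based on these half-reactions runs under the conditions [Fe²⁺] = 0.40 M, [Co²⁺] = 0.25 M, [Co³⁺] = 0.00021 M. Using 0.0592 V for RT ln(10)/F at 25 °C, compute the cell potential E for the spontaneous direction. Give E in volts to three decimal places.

Co³⁺/Co²⁺ is the cathode (higher E°), Fe²⁺/Fe the anode: E°cell = +1.85 − (-0.43) = +2.28 V, n = 2.
Overall: 2 Co³⁺(aq) + Fe(s) → 2 Co²⁺(aq) + Fe²⁺(aq)
Q = [Co²⁺]^2·[Fe²⁺] / ([Co³⁺]^2); log Q = 5.754.
E = E° − (0.0592/n) log Q = +2.28 − (0.0592/2)(5.754) = +2.110 V.

+2.110 V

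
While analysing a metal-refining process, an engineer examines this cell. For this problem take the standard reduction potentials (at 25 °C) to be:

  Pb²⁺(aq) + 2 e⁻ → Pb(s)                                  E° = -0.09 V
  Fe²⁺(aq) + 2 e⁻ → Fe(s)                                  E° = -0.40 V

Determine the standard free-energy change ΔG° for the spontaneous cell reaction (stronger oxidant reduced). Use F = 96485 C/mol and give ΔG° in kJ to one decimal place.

-59.8 kJ

Pb²⁺/Pb (E° = -0.09 V) is the cathode; Fe²⁺/Fe (E° = -0.40 V) is the anode, so E°cell = +0.31 V.
Balancing electrons gives n = 2 (lcm of 2 and 2).
ΔG° = −nFE° = −(2)(96485)(+0.31) = -59,821 J = -59.8 kJ.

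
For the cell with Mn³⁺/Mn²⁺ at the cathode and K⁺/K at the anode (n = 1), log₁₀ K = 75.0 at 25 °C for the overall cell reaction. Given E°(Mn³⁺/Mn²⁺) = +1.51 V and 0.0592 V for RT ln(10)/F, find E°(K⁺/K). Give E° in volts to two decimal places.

-2.93 V

E°cell = (0.0592/n)·log K = (0.0592/1)(75.0) = +4.440 V.
Since Mn³⁺/Mn²⁺ is the cathode and K⁺/K the anode, E°cell = E°(Mn³⁺/Mn²⁺) − E°(K⁺/K).
So E°(K⁺/K) = E°(Mn³⁺/Mn²⁺) − E°cell = (+1.51) − (+4.440) = -2.93 V.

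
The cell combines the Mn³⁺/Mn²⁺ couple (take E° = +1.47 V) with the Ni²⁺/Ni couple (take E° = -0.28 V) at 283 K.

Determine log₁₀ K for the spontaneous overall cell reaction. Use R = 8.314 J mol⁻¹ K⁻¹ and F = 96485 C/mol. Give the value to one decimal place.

Cathode: Mn³⁺/Mn²⁺; anode: Ni²⁺/Ni. E°cell = (+1.47) − (-0.28) = +1.75 V, with n = 2.
ΔG° = −nFE° = −RT ln K, so ln K = nFE°/(RT) = (2)(96485)(+1.75) / ((8.314)(283)) = 143.526.
log₁₀ K = 143.526 / ln 10 = 62.3.

62.3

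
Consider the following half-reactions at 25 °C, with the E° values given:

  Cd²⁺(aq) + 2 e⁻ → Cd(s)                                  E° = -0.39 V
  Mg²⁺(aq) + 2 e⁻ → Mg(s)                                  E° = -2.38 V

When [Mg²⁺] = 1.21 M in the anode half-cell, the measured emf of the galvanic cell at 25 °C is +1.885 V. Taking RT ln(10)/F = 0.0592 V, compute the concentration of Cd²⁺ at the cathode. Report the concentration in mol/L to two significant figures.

0.00034 M

Cd²⁺/Cd is the cathode, Mg²⁺/Mg the anode: E°cell = +1.99 V, n = 2.
Overall reaction: Cd²⁺(aq) + Mg(s) → Cd(s) + Mg²⁺(aq); Q = [Mg²⁺]^1/[Cd²⁺]^1.
From E = E° − (0.0592/n) log Q: log Q = (E° − E)·n/0.0592 = (+1.99 − (+1.885))·2/0.0592 = 3.5473.
So 1·log[Cd²⁺] = 1·log(1.21) − log Q = 0.0828 − (3.5473) = -3.4645; [Cd²⁺] = 10^(-3.4645) ≈ 0.00034 M.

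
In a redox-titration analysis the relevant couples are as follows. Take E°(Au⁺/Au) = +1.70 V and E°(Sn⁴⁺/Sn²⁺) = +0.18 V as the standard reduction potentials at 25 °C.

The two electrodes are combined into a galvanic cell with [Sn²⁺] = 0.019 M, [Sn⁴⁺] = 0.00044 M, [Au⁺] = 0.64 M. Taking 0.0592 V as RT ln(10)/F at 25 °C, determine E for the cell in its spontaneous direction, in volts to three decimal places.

Au⁺/Au is the cathode (higher E°), Sn⁴⁺/Sn²⁺ the anode: E°cell = +1.70 − (+0.18) = +1.52 V, n = 2.
Overall: 2 Au⁺(aq) + Sn²⁺(aq) → 2 Au(s) + Sn⁴⁺(aq)
Q = [Sn⁴⁺] / ([Au⁺]^2·[Sn²⁺]); log Q = -1.248.
E = E° − (0.0592/n) log Q = +1.52 − (0.0592/2)(-1.248) = +1.557 V.

+1.557 V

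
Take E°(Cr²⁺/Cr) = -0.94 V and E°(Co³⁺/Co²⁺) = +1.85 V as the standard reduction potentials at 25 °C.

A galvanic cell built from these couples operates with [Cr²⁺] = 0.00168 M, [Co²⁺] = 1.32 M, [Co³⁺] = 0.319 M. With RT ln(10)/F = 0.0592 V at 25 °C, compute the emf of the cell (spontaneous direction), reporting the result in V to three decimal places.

+2.836 V

Co³⁺/Co²⁺ is the cathode (higher E°), Cr²⁺/Cr the anode: E°cell = +1.85 − (-0.94) = +2.79 V, n = 2.
Overall: 2 Co³⁺(aq) + Cr(s) → 2 Co²⁺(aq) + Cr²⁺(aq)
Q = [Co²⁺]^2·[Cr²⁺] / ([Co³⁺]^2); log Q = -1.541.
E = E° − (0.0592/n) log Q = +2.79 − (0.0592/2)(-1.541) = +2.836 V.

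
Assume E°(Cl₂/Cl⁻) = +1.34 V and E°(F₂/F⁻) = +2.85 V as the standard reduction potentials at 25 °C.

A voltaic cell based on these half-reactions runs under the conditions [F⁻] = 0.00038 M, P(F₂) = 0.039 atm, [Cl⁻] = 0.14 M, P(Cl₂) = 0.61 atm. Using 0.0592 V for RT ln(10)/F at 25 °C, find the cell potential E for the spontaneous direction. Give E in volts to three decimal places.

F₂/F⁻ is the cathode (higher E°), Cl₂/Cl⁻ the anode: E°cell = +2.85 − (+1.34) = +1.51 V, n = 2.
Overall: F₂(g) + 2 Cl⁻(aq) → 2 F⁻(aq) + Cl₂(g)
Q = [F⁻]^2·P(Cl₂) / (P(F₂)·[Cl⁻]^2); log Q = -3.938.
E = E° − (0.0592/n) log Q = +1.51 − (0.0592/2)(-3.938) = +1.627 V.

+1.627 V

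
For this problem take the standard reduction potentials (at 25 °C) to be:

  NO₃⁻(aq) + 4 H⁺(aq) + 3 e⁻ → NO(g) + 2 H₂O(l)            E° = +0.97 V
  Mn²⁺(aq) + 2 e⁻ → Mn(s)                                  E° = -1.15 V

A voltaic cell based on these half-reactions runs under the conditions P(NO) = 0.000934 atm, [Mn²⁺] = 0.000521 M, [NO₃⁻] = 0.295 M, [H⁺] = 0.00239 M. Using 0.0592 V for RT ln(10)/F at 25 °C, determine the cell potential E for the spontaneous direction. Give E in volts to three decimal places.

+2.060 V

NO₃⁻/NO is the cathode (higher E°), Mn²⁺/Mn the anode: E°cell = +0.97 − (-1.15) = +2.12 V, n = 6.
Overall: 2 NO₃⁻(aq) + 8 H⁺(aq) + 3 Mn(s) → 2 NO(g) + 4 H₂O(l) + 3 Mn²⁺(aq)
Q = P(NO)^2·[Mn²⁺]^3 / ([NO₃⁻]^2·[H⁺]^8); log Q = 6.124.
E = E° − (0.0592/n) log Q = +2.12 − (0.0592/6)(6.124) = +2.060 V.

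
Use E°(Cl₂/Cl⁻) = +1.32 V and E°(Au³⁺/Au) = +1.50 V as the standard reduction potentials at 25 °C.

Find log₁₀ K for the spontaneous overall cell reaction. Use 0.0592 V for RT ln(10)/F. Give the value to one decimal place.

18.2

Cathode: Au³⁺/Au; anode: Cl₂/Cl⁻. E°cell = +0.18 V, n = 6.
log K = nE°cell / 0.0592 = (6)(+0.18) / 0.0592 = 18.2.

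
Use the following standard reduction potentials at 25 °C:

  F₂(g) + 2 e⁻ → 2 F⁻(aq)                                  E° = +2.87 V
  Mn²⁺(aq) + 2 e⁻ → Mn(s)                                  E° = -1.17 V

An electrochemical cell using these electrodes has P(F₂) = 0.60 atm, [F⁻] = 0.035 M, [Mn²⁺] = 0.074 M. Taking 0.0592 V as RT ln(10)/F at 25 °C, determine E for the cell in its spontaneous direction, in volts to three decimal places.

F₂/F⁻ is the cathode (higher E°), Mn²⁺/Mn the anode: E°cell = +2.87 − (-1.17) = +4.04 V, n = 2.
Overall: F₂(g) + Mn(s) → 2 F⁻(aq) + Mn²⁺(aq)
Q = [F⁻]^2·[Mn²⁺] / (P(F₂)); log Q = -3.821.
E = E° − (0.0592/n) log Q = +4.04 − (0.0592/2)(-3.821) = +4.153 V.

+4.153 V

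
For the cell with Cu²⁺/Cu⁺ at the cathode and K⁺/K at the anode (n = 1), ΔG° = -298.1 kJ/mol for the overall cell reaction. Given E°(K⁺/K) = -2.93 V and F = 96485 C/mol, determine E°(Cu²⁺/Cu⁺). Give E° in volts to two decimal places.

E°cell = −ΔG°/(nF) = −(-298.1×10³)/((1)(96485)) = +3.090 V.
Since Cu²⁺/Cu⁺ is the cathode and K⁺/K the anode, E°cell = E°(Cu²⁺/Cu⁺) − E°(K⁺/K).
So E°(Cu²⁺/Cu⁺) = E°cell + E°(K⁺/K) = +3.090 + (-2.93) = +0.16 V.

+0.16 V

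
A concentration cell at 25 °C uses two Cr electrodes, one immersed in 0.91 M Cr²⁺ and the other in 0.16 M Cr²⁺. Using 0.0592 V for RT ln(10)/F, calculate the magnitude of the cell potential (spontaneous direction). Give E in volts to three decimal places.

For a concentration cell E°cell = 0. The 0.91 M side is the cathode (reduction is favoured where [Cr²⁺] is higher).
With n = 2, E = −(0.0592/2) log([Cr²⁺]ₐₙ/[Cr²⁺]꜀ₐₜ) = −(0.0592/2) log(0.16/0.91) = −(0.0592/2)(-0.755) = +0.022 V.

+0.022 V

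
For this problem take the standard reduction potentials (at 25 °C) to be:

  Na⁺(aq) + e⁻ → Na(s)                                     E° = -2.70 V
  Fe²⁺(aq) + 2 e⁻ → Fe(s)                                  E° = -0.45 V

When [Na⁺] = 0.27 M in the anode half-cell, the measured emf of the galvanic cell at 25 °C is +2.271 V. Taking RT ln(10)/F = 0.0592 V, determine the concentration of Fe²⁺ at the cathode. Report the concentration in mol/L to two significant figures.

0.37 M

Fe²⁺/Fe is the cathode, Na⁺/Na the anode: E°cell = +2.25 V, n = 2.
Overall reaction: Fe²⁺(aq) + 2 Na(s) → Fe(s) + 2 Na⁺(aq); Q = [Na⁺]^2/[Fe²⁺]^1.
From E = E° − (0.0592/n) log Q: log Q = (E° − E)·n/0.0592 = (+2.25 − (+2.271))·2/0.0592 = -0.7095.
So 1·log[Fe²⁺] = 2·log(0.27) − log Q = -1.1373 − (-0.7095) = -0.4278; [Fe²⁺] = 10^(-0.4278) ≈ 0.37 M.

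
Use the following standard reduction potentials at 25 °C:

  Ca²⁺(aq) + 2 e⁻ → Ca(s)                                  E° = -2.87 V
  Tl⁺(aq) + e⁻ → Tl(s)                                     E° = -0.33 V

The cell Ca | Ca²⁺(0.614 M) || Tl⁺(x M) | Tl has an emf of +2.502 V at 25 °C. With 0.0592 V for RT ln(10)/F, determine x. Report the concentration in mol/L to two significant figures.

Tl⁺/Tl is the cathode, Ca²⁺/Ca the anode: E°cell = +2.54 V, n = 2.
Overall reaction: 2 Tl⁺(aq) + Ca(s) → 2 Tl(s) + Ca²⁺(aq); Q = [Ca²⁺]^1/[Tl⁺]^2.
From E = E° − (0.0592/n) log Q: log Q = (E° − E)·n/0.0592 = (+2.54 − (+2.502))·2/0.0592 = 1.2838.
So 2·log[Tl⁺] = 1·log(0.614) − log Q = -0.2118 − (1.2838) = -1.4956; log[Tl⁺] = -1.4956 / 2 = -0.7478; [Tl⁺] = 10^(-0.7478) ≈ 0.18 M.

0.18 M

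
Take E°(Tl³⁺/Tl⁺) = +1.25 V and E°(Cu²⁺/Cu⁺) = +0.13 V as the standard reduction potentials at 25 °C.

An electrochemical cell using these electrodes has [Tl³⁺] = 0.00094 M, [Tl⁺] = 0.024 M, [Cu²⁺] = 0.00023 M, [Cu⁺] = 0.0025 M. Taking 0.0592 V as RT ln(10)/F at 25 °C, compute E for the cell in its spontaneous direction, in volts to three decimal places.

Tl³⁺/Tl⁺ is the cathode (higher E°), Cu²⁺/Cu⁺ the anode: E°cell = +1.25 − (+0.13) = +1.12 V, n = 2.
Overall: Tl³⁺(aq) + 2 Cu⁺(aq) → Tl⁺(aq) + 2 Cu²⁺(aq)
Q = [Tl⁺]·[Cu²⁺]^2 / ([Tl³⁺]·[Cu⁺]^2); log Q = -0.665.
E = E° − (0.0592/n) log Q = +1.12 − (0.0592/2)(-0.665) = +1.140 V.

+1.140 V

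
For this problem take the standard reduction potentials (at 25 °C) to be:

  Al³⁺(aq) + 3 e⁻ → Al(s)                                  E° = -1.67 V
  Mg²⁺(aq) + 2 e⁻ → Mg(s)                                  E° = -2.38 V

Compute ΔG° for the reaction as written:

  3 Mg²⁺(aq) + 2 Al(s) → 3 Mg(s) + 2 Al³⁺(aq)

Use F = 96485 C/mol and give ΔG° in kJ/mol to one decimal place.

As written, Mg²⁺/Mg is reduced (cathode) and Al³⁺/Al is oxidised (anode), so E°cell = (-2.38) − (-1.67) = -0.71 V.
Balancing electrons gives n = 6.
ΔG° = −nFE° = −(6)(96485)(-0.71) = 411,026 J = +411.0 kJ/mol.

+411.0 kJ/mol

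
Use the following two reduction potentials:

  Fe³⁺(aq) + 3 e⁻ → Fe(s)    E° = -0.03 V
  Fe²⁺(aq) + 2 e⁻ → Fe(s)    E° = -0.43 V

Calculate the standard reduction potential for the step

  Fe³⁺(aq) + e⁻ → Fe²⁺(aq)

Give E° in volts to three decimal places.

+0.770 V

Sequential free energies add, so n₃E°₃ = n₁E°₁ + n₂E°₂.
With n₃ = 3, and the known step contributing 2×(-0.43) V, the unknown satisfies 1·E° = 3×(-0.03) − 2×(-0.43) = +0.770.
E° = +0.770 / 1 = +0.770 V.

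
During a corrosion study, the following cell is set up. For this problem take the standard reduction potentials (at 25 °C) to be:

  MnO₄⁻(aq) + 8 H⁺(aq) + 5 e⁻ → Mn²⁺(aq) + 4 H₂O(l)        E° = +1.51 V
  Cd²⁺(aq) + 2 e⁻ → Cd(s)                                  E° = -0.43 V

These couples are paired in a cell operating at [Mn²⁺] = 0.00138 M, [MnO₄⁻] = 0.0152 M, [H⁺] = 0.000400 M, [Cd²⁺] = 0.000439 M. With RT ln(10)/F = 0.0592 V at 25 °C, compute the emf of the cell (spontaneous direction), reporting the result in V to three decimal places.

+1.730 V

MnO₄⁻/Mn²⁺ is the cathode (higher E°), Cd²⁺/Cd the anode: E°cell = +1.51 − (-0.43) = +1.94 V, n = 10.
Overall: 2 MnO₄⁻(aq) + 16 H⁺(aq) + 5 Cd(s) → 2 Mn²⁺(aq) + 8 H₂O(l) + 5 Cd²⁺(aq)
Q = [Mn²⁺]^2·[Cd²⁺]^5 / ([MnO₄⁻]^2·[H⁺]^16); log Q = 35.495.
E = E° − (0.0592/n) log Q = +1.94 − (0.0592/10)(35.495) = +1.730 V.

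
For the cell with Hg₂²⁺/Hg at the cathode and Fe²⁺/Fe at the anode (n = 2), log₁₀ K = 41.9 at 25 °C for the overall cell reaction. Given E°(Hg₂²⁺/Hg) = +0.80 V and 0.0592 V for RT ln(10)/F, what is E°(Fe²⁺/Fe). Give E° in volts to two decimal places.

E°cell = (0.0592/n)·log K = (0.0592/2)(41.9) = +1.240 V.
Since Hg₂²⁺/Hg is the cathode and Fe²⁺/Fe the anode, E°cell = E°(Hg₂²⁺/Hg) − E°(Fe²⁺/Fe).
So E°(Fe²⁺/Fe) = E°(Hg₂²⁺/Hg) − E°cell = (+0.80) − (+1.240) = -0.44 V.

-0.44 V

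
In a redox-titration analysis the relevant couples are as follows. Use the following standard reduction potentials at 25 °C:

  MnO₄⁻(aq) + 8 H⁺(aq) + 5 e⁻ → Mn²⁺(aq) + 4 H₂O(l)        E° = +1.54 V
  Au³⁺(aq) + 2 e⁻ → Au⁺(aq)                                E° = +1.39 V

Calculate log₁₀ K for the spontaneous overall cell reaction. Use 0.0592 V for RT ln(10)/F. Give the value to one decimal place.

Cathode: MnO₄⁻/Mn²⁺; anode: Au³⁺/Au⁺. E°cell = +0.15 V, n = 10.
log K = nE°cell / 0.0592 = (10)(+0.15) / 0.0592 = 25.3.

25.3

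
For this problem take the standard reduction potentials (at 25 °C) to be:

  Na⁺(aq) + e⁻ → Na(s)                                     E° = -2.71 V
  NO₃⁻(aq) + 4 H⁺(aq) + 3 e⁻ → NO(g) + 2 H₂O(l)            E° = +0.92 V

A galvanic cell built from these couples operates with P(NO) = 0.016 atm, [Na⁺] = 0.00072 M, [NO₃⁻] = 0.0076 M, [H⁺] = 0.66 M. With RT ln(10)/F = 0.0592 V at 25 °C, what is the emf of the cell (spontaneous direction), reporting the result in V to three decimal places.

+3.795 V

NO₃⁻/NO is the cathode (higher E°), Na⁺/Na the anode: E°cell = +0.92 − (-2.71) = +3.63 V, n = 3.
Overall: NO₃⁻(aq) + 4 H⁺(aq) + 3 Na(s) → NO(g) + 2 H₂O(l) + 3 Na⁺(aq)
Q = P(NO)·[Na⁺]^3 / ([NO₃⁻]·[H⁺]^4); log Q = -8.383.
E = E° − (0.0592/n) log Q = +3.63 − (0.0592/3)(-8.383) = +3.795 V.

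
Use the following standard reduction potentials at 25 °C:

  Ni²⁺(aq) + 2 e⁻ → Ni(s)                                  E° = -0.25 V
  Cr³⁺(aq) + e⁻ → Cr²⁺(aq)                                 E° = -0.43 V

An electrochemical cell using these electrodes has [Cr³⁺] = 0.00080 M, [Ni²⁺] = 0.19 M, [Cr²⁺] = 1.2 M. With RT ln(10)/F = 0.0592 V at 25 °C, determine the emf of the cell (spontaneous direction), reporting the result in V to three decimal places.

Ni²⁺/Ni is the cathode (higher E°), Cr³⁺/Cr²⁺ the anode: E°cell = -0.25 − (-0.43) = +0.18 V, n = 2.
Overall: Ni²⁺(aq) + 2 Cr²⁺(aq) → Ni(s) + 2 Cr³⁺(aq)
Q = [Cr³⁺]^2 / ([Ni²⁺]·[Cr²⁺]^2); log Q = -5.631.
E = E° − (0.0592/n) log Q = +0.18 − (0.0592/2)(-5.631) = +0.347 V.

+0.347 V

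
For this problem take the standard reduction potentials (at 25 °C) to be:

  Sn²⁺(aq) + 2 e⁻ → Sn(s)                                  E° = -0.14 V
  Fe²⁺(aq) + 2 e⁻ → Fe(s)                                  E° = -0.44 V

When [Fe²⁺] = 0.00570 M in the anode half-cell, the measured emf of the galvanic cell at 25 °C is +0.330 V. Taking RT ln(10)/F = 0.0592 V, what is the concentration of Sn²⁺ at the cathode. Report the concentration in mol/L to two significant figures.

0.059 M

Sn²⁺/Sn is the cathode, Fe²⁺/Fe the anode: E°cell = +0.30 V, n = 2.
Overall reaction: Sn²⁺(aq) + Fe(s) → Sn(s) + Fe²⁺(aq); Q = [Fe²⁺]^1/[Sn²⁺]^1.
From E = E° − (0.0592/n) log Q: log Q = (E° − E)·n/0.0592 = (+0.30 − (+0.330))·2/0.0592 = -1.0135.
So 1·log[Sn²⁺] = 1·log(0.0057) − log Q = -2.2441 − (-1.0135) = -1.2306; [Sn²⁺] = 10^(-1.2306) ≈ 0.059 M.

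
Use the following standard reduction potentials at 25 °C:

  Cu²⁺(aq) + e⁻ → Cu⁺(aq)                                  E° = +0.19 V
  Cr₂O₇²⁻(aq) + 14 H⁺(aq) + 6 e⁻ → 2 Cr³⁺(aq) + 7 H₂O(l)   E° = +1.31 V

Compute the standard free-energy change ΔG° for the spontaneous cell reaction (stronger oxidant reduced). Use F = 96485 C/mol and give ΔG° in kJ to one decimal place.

-648.4 kJ

Cr₂O₇²⁻/Cr³⁺ (E° = +1.31 V) is the cathode; Cu²⁺/Cu⁺ (E° = +0.19 V) is the anode, so E°cell = +1.12 V.
Balancing electrons gives n = 6 (lcm of 6 and 1).
ΔG° = −nFE° = −(6)(96485)(+1.12) = -648,379 J = -648.4 kJ.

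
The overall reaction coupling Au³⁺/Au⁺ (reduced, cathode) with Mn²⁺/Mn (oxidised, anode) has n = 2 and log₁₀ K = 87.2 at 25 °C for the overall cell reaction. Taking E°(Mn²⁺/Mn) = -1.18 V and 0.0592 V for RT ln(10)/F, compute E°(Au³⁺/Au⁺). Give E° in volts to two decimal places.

+1.40 V

E°cell = (0.0592/n)·log K = (0.0592/2)(87.2) = +2.581 V.
Since Au³⁺/Au⁺ is the cathode and Mn²⁺/Mn the anode, E°cell = E°(Au³⁺/Au⁺) − E°(Mn²⁺/Mn).
So E°(Au³⁺/Au⁺) = E°cell + E°(Mn²⁺/Mn) = +2.581 + (-1.18) = +1.40 V.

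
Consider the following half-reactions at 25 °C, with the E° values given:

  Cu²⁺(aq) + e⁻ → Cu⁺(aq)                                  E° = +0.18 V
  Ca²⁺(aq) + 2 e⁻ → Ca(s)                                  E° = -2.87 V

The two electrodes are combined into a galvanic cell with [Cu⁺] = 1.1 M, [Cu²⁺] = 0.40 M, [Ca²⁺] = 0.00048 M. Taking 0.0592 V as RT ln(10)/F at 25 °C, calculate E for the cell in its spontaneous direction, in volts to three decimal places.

Cu²⁺/Cu⁺ is the cathode (higher E°), Ca²⁺/Ca the anode: E°cell = +0.18 − (-2.87) = +3.05 V, n = 2.
Overall: 2 Cu²⁺(aq) + Ca(s) → 2 Cu⁺(aq) + Ca²⁺(aq)
Q = [Cu⁺]^2·[Ca²⁺] / ([Cu²⁺]^2); log Q = -2.440.
E = E° − (0.0592/n) log Q = +3.05 − (0.0592/2)(-2.440) = +3.122 V.

+3.122 V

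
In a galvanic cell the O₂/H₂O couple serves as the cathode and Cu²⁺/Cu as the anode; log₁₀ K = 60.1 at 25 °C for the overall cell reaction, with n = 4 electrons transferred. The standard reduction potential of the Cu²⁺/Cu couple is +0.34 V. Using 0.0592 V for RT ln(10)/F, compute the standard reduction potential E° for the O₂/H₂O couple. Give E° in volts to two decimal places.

E°cell = (0.0592/n)·log K = (0.0592/4)(60.1) = +0.889 V.
Since O₂/H₂O is the cathode and Cu²⁺/Cu the anode, E°cell = E°(O₂/H₂O) − E°(Cu²⁺/Cu).
So E°(O₂/H₂O) = E°cell + E°(Cu²⁺/Cu) = +0.889 + (+0.34) = +1.23 V.

+1.23 V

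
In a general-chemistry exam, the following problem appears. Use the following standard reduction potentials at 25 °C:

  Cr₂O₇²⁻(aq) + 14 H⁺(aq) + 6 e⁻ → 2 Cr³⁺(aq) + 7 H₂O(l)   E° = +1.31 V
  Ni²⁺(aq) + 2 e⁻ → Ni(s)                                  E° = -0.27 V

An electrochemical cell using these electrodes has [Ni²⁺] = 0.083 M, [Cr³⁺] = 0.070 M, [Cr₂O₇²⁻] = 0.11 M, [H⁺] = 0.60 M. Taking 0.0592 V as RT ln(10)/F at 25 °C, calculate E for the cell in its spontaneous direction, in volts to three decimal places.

Cr₂O₇²⁻/Cr³⁺ is the cathode (higher E°), Ni²⁺/Ni the anode: E°cell = +1.31 − (-0.27) = +1.58 V, n = 6.
Overall: Cr₂O₇²⁻(aq) + 14 H⁺(aq) + 3 Ni(s) → 2 Cr³⁺(aq) + 7 H₂O(l) + 3 Ni²⁺(aq)
Q = [Cr³⁺]^2·[Ni²⁺]^3 / ([Cr₂O₇²⁻]·[H⁺]^14); log Q = -1.488.
E = E° − (0.0592/n) log Q = +1.58 − (0.0592/6)(-1.488) = +1.595 V.

+1.595 V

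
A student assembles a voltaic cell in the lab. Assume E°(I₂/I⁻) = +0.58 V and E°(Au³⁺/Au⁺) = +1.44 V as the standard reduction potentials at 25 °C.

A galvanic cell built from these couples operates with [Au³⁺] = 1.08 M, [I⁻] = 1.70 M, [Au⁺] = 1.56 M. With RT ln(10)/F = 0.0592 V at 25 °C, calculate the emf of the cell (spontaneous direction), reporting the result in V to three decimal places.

Au³⁺/Au⁺ is the cathode (higher E°), I₂/I⁻ the anode: E°cell = +1.44 − (+0.58) = +0.86 V, n = 2.
Overall: Au³⁺(aq) + 2 I⁻(aq) → Au⁺(aq) + I₂(s)
Q = [Au⁺] / ([Au³⁺]·[I⁻]^2); log Q = -0.301.
E = E° − (0.0592/n) log Q = +0.86 − (0.0592/2)(-0.301) = +0.869 V.

+0.869 V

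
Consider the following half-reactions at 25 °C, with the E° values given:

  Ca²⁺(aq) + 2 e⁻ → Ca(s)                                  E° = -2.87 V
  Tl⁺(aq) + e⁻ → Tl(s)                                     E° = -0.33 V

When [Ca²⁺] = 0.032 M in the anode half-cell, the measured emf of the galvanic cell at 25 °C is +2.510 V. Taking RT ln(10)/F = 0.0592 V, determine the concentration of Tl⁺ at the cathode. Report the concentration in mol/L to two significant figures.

0.056 M

Tl⁺/Tl is the cathode, Ca²⁺/Ca the anode: E°cell = +2.54 V, n = 2.
Overall reaction: 2 Tl⁺(aq) + Ca(s) → 2 Tl(s) + Ca²⁺(aq); Q = [Ca²⁺]^1/[Tl⁺]^2.
From E = E° − (0.0592/n) log Q: log Q = (E° − E)·n/0.0592 = (+2.54 − (+2.510))·2/0.0592 = 1.0135.
So 2·log[Tl⁺] = 1·log(0.032) − log Q = -1.4949 − (1.0135) = -2.5084; log[Tl⁺] = -2.5084 / 2 = -1.2542; [Tl⁺] = 10^(-1.2542) ≈ 0.056 M.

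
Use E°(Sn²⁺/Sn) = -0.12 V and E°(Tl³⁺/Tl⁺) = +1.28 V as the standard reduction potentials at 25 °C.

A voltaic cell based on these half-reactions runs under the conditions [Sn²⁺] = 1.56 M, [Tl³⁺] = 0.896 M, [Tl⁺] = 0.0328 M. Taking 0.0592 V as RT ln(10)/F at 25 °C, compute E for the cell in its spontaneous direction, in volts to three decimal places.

Tl³⁺/Tl⁺ is the cathode (higher E°), Sn²⁺/Sn the anode: E°cell = +1.28 − (-0.12) = +1.40 V, n = 2.
Overall: Tl³⁺(aq) + Sn(s) → Tl⁺(aq) + Sn²⁺(aq)
Q = [Tl⁺]·[Sn²⁺] / ([Tl³⁺]); log Q = -1.243.
E = E° − (0.0592/n) log Q = +1.40 − (0.0592/2)(-1.243) = +1.437 V.

+1.437 V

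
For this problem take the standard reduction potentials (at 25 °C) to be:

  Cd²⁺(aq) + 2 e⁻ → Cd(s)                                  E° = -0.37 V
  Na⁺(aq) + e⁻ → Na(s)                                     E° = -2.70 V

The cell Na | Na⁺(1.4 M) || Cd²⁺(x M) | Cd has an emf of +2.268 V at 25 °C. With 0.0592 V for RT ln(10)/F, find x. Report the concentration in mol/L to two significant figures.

0.016 M

Cd²⁺/Cd is the cathode, Na⁺/Na the anode: E°cell = +2.33 V, n = 2.
Overall reaction: Cd²⁺(aq) + 2 Na(s) → Cd(s) + 2 Na⁺(aq); Q = [Na⁺]^2/[Cd²⁺]^1.
From E = E° − (0.0592/n) log Q: log Q = (E° − E)·n/0.0592 = (+2.33 − (+2.268))·2/0.0592 = 2.0946.
So 1·log[Cd²⁺] = 2·log(1.4) − log Q = 0.2923 − (2.0946) = -1.8023; [Cd²⁺] = 10^(-1.8023) ≈ 0.016 M.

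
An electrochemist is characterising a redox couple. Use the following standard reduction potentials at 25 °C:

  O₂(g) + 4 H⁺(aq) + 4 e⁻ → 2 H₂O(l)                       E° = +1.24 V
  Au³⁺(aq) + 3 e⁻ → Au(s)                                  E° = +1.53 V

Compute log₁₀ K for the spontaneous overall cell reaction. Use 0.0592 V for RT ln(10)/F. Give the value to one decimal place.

58.8

Cathode: Au³⁺/Au; anode: O₂/H₂O. E°cell = +0.29 V, n = 12.
log K = nE°cell / 0.0592 = (12)(+0.29) / 0.0592 = 58.8.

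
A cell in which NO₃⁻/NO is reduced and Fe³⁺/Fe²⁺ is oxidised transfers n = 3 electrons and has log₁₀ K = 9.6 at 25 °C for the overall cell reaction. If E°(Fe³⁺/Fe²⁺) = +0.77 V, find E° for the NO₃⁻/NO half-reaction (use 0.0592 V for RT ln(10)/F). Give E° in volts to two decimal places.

+0.96 V

E°cell = (0.0592/n)·log K = (0.0592/3)(9.6) = +0.189 V.
Since NO₃⁻/NO is the cathode and Fe³⁺/Fe²⁺ the anode, E°cell = E°(NO₃⁻/NO) − E°(Fe³⁺/Fe²⁺).
So E°(NO₃⁻/NO) = E°cell + E°(Fe³⁺/Fe²⁺) = +0.189 + (+0.77) = +0.96 V.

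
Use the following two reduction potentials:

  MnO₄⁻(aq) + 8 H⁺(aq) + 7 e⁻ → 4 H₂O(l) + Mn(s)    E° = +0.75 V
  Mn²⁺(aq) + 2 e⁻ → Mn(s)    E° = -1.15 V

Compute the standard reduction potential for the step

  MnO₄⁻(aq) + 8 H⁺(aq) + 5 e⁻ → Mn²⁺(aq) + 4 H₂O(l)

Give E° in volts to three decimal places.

+1.510 V

Sequential free energies add, so n₃E°₃ = n₁E°₁ + n₂E°₂.
With n₃ = 7, and the known step contributing 2×(-1.15) V, the unknown satisfies 5·E° = 7×(+0.75) − 2×(-1.15) = +7.550.
E° = +7.550 / 5 = +1.510 V.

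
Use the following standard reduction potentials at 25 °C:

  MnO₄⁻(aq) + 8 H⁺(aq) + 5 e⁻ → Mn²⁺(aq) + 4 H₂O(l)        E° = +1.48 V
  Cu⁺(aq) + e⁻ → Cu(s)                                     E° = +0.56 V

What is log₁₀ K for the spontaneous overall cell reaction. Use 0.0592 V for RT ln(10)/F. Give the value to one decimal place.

Cathode: MnO₄⁻/Mn²⁺; anode: Cu⁺/Cu. E°cell = +0.92 V, n = 5.
log K = nE°cell / 0.0592 = (5)(+0.92) / 0.0592 = 77.7.

77.7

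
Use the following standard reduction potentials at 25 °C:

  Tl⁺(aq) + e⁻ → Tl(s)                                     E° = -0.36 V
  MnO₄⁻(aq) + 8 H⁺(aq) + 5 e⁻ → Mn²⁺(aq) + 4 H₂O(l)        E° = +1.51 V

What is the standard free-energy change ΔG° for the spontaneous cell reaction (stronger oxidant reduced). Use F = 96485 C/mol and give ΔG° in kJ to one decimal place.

MnO₄⁻/Mn²⁺ (E° = +1.51 V) is the cathode; Tl⁺/Tl (E° = -0.36 V) is the anode, so E°cell = +1.87 V.
Balancing electrons gives n = 5 (lcm of 5 and 1).
ΔG° = −nFE° = −(5)(96485)(+1.87) = -902,135 J = -902.1 kJ.

-902.1 kJ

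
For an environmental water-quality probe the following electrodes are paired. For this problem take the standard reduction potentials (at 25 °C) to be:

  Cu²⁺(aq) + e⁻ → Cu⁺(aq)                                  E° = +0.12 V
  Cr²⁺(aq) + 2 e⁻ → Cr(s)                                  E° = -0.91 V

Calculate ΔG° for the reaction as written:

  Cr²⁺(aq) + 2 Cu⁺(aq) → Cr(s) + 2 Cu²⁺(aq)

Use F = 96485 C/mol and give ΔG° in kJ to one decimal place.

As written, Cr²⁺/Cr is reduced (cathode) and Cu²⁺/Cu⁺ is oxidised (anode), so E°cell = (-0.91) − (+0.12) = -1.03 V.
Balancing electrons gives n = 2.
ΔG° = −nFE° = −(2)(96485)(-1.03) = 198,759 J = +198.8 kJ.

+198.8 kJ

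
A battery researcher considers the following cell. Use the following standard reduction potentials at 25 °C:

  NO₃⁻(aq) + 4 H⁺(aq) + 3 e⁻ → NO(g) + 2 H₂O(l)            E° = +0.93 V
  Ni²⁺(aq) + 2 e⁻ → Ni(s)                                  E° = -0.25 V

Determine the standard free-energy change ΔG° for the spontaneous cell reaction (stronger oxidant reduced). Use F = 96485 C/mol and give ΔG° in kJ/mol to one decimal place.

-683.1 kJ/mol

NO₃⁻/NO (E° = +0.93 V) is the cathode; Ni²⁺/Ni (E° = -0.25 V) is the anode, so E°cell = +1.18 V.
Balancing electrons gives n = 6 (lcm of 3 and 2).
ΔG° = −nFE° = −(6)(96485)(+1.18) = -683,114 J = -683.1 kJ/mol.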